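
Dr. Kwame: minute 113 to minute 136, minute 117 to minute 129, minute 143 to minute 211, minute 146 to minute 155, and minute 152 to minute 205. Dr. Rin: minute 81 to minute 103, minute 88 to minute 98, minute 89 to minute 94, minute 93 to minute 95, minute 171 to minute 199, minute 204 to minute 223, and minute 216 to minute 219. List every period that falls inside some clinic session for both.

minute 171 to minute 199, minute 204 to minute 211

Merge the first list: minute 113 to minute 136, minute 143 to minute 211.
Merge the second list: minute 81 to minute 103, minute 171 to minute 199, minute 204 to minute 223.
minute 113 to minute 136 falls entirely outside B.
minute 143 to minute 211 overlaps B on minute 171 to minute 199, minute 204 to minute 211.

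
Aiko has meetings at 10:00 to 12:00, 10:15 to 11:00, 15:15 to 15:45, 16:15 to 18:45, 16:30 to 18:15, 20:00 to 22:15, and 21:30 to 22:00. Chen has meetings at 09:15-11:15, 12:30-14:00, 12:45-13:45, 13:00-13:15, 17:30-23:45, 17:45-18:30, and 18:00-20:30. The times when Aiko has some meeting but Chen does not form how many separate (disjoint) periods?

Merge the first list: 10:00–12:00, 15:15–15:45, 16:15–18:45, 20:00–22:15.
Merge the second list: 09:15–11:15, 12:30–14:00, 17:30–23:45.
A \ B = 11:15–12:00, 15:15–15:45, 16:15–17:30.
That is 3 disjoint pieces.

3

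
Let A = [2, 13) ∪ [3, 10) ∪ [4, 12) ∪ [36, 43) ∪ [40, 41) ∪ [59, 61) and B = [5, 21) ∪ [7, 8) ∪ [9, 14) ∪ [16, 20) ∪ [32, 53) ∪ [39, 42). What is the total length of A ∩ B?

Merge the first list: [2, 13), [36, 43), [59, 61).
Merge the second list: [5, 21), [32, 53).
A ∩ B = [5, 13), [36, 43).
Total: 8 + 7 = 15.

15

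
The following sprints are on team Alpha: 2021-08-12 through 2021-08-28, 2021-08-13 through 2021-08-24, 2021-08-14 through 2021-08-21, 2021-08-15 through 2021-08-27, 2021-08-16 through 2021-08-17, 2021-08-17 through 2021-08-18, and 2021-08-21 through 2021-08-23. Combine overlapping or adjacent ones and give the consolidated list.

2021-08-12 through 2021-08-28

2021-08-13 through 2021-08-24 overlaps/touches 2021-08-12 through 2021-08-28 → extend to 2021-08-12 through 2021-08-28.
2021-08-14 through 2021-08-21 overlaps/touches 2021-08-12 through 2021-08-28 → extend to 2021-08-12 through 2021-08-28.
2021-08-15 through 2021-08-27 overlaps/touches 2021-08-12 through 2021-08-28 → extend to 2021-08-12 through 2021-08-28.
2021-08-16 through 2021-08-17 overlaps/touches 2021-08-12 through 2021-08-28 → extend to 2021-08-12 through 2021-08-28.
2021-08-17 through 2021-08-18 overlaps/touches 2021-08-12 through 2021-08-28 → extend to 2021-08-12 through 2021-08-28.
2021-08-21 through 2021-08-23 overlaps/touches 2021-08-12 through 2021-08-28 → extend to 2021-08-12 through 2021-08-28.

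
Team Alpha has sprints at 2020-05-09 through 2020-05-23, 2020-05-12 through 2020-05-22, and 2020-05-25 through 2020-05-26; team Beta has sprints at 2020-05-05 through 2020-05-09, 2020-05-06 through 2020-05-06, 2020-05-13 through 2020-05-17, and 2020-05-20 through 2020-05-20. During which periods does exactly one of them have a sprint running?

First set merges to 2020-05-09 through 2020-05-23, 2020-05-25 through 2020-05-26.
Second set merges to 2020-05-05 through 2020-05-09, 2020-05-13 through 2020-05-17, 2020-05-20 through 2020-05-20.
A \ B = 2020-05-10 through 2020-05-12, 2020-05-18 through 2020-05-19, 2020-05-21 through 2020-05-23, 2020-05-25 through 2020-05-26.
B \ A = 2020-05-05 through 2020-05-08.
Union of the two gives the symmetric difference.

2020-05-05 through 2020-05-08, 2020-05-10 through 2020-05-12, 2020-05-18 through 2020-05-19, 2020-05-21 through 2020-05-23, 2020-05-25 through 2020-05-26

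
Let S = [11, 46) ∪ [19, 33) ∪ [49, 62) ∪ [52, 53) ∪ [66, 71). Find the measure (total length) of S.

53

Merged: [11, 46), [49, 62), [66, 71).
Lengths: 35 + 13 + 5 = 53.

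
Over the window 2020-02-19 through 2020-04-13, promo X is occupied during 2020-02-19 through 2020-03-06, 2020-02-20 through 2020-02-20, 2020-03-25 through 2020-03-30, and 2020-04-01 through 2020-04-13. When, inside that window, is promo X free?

2020-03-07 through 2020-03-24, 2020-03-31 through 2020-03-31

After merging, the occupied span is 2020-02-19 through 2020-03-06, 2020-03-25 through 2020-03-30, 2020-04-01 through 2020-04-13.
Uncovered inside 2020-02-19 through 2020-04-13: 2020-03-07 through 2020-03-24, 2020-03-31 through 2020-03-31.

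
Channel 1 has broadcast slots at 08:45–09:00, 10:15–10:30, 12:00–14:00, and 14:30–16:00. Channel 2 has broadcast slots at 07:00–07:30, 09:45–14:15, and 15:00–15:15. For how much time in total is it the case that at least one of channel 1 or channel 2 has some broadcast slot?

6 h 45 min

A ∪ B = 07:00–07:30, 08:45–09:00, 09:45–14:15, 14:30–16:00.
Total: 30 min + 15 min + 4 h 30 min + 1 h 30 min = 6 h 45 min.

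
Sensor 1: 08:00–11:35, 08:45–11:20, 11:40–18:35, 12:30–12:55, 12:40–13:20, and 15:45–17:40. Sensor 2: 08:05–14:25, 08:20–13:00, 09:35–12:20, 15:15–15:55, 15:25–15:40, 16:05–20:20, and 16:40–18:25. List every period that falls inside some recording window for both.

Merge the first list: 08:00-11:35, 11:40-18:35.
Merge the second list: 08:05-14:25, 15:15-15:55, 16:05-20:20.
08:00-11:35 overlaps B on 08:05-11:35.
11:40-18:35 overlaps B on 11:40-14:25, 15:15-15:55, 16:05-18:35.

08:05-11:35, 11:40-14:25, 15:15-15:55, 16:05-18:35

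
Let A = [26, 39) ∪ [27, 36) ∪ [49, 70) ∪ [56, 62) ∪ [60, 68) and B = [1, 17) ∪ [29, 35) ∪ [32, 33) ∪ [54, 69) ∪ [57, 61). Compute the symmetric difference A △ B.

First set merges to [26, 39), [49, 70).
Second set merges to [1, 17), [29, 35), [54, 69).
Only in the first: [26, 29), [35, 39), [49, 54), [69, 70).
Only in the second: [1, 17).
Together these are the periods covered by exactly one.

[1, 17) ∪ [26, 29) ∪ [35, 39) ∪ [49, 54) ∪ [69, 70)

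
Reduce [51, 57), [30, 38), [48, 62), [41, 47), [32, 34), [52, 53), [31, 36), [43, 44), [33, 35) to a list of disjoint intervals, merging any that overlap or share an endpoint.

Sort by start: [30, 38), [31, 36), [32, 34), [33, 35), [41, 47), [43, 44), [48, 62), [51, 57), [52, 53).
[31, 36) overlaps/touches [30, 38) → extend to [30, 38).
[32, 34) overlaps/touches [30, 38) → extend to [30, 38).
[33, 35) overlaps/touches [30, 38) → extend to [30, 38).
[41, 47) is disjoint → start new block.
[43, 44) overlaps/touches [41, 47) → extend to [41, 47).
[48, 62) is disjoint → start new block.
[51, 57) overlaps/touches [48, 62) → extend to [48, 62).
[52, 53) overlaps/touches [48, 62) → extend to [48, 62).

[30, 38) ∪ [41, 47) ∪ [48, 62)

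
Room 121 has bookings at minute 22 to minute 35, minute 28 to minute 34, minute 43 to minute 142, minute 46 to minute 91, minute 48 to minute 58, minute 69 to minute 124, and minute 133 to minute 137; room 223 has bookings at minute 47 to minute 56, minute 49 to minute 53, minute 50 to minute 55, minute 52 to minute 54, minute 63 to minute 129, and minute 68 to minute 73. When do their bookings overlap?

minute 47 to minute 56, minute 63 to minute 129

A, merged: minute 22 to minute 35, minute 43 to minute 142.
B, merged: minute 47 to minute 56, minute 63 to minute 129.
minute 22 to minute 35: no overlap with the second set.
minute 43 to minute 142 meets the second set on minute 47 to minute 56, minute 63 to minute 129.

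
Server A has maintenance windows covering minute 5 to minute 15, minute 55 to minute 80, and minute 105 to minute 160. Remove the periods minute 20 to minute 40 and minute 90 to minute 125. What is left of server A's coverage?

minute 5 to minute 15, minute 55 to minute 80, minute 125 to minute 160

minute 5 to minute 15: no B overlap → unchanged.
minute 55 to minute 80: no B overlap → unchanged.
minute 105 to minute 160 minus B → minute 125 to minute 160.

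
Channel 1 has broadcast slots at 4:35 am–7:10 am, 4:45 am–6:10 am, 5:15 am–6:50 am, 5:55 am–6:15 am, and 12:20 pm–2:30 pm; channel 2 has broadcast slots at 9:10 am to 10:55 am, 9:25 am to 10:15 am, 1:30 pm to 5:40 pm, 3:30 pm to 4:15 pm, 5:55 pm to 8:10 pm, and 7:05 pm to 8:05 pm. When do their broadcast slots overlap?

A, merged: 4:35 am–7:10 am, 12:20 pm–2:30 pm.
B, merged: 9:10 am–10:55 am, 1:30 pm–5:40 pm, 5:55 pm–8:10 pm.
4:35 am–7:10 am falls entirely outside B.
12:20 pm–2:30 pm overlaps B on 1:30 pm–2:30 pm.

1:30 pm–2:30 pm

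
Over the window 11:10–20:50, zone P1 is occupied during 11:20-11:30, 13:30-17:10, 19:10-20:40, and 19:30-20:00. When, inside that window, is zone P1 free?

The merged coverage is 11:20–11:30, 13:30–17:10, 19:10–20:40.
Uncovered inside 11:10–20:50: 11:10–11:20, 11:30–13:30, 17:10–19:10, 20:40–20:50.

11:10–11:20, 11:30–13:30, 17:10–19:10, 20:40–20:50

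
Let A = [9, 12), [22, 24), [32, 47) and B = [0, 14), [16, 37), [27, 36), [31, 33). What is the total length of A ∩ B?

10

B, merged: [0, 14), [16, 37).
A ∩ B = [9, 12), [22, 24), [32, 37).
Total: 3 + 2 + 5 = 10.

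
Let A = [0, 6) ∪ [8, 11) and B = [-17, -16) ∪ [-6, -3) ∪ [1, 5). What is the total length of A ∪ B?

13

A ∪ B = [-17, -16), [-6, -3), [0, 6), [8, 11).
Total: 1 + 3 + 6 + 3 = 13.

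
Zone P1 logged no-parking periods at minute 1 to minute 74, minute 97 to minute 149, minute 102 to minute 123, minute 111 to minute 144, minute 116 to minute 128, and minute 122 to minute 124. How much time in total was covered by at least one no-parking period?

Merged: minute 1 to minute 74, minute 97 to minute 149.
Lengths: 73 minutes + 52 minutes = 125 minutes.

125 minutes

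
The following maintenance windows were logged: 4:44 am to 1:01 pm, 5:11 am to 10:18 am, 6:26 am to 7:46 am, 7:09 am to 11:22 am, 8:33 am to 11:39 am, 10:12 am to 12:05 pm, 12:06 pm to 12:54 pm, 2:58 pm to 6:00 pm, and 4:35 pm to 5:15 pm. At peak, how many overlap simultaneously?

Walk the sorted start/end points keeping a running depth.
The depth first hits 5 at 10:12 am.

5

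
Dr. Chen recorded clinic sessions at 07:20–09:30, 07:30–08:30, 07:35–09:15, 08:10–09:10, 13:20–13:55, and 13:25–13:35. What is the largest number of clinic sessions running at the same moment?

Walk the sorted start/end points keeping a running depth.
The depth first hits 4 at 08:10.

4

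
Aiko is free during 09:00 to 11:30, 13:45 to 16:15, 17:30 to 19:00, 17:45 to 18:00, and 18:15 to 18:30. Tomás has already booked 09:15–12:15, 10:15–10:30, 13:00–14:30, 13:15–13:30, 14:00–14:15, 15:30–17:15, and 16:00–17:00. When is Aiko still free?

Merge the first list: 09:00–11:30, 13:45–16:15, 17:30–19:00.
Merge the second list: 09:15–12:15, 13:00–14:30, 15:30–17:15.
09:00–11:30 with B removed leaves 09:00–09:15.
13:45–16:15 with B removed leaves 14:30–15:30.
17:30–19:00 is untouched.

09:00–09:15, 14:30–15:30, 17:30–19:00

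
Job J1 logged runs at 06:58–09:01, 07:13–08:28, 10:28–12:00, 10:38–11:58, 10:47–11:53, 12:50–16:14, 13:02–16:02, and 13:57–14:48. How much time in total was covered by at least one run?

Merged: 06:58–09:01, 10:28–12:00, 12:50–16:14.
Lengths: 2 h 3 min + 1 h 32 min + 3 h 24 min = 6 h 59 min.

6 h 59 min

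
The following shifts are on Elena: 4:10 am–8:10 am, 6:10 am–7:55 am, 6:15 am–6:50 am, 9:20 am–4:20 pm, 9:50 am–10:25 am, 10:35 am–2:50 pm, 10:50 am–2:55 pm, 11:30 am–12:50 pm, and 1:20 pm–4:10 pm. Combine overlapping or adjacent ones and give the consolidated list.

6:10 am-7:55 am overlaps/touches 4:10 am-8:10 am → extend to 4:10 am-8:10 am.
6:15 am-6:50 am overlaps/touches 4:10 am-8:10 am → extend to 4:10 am-8:10 am.
9:20 am-4:20 pm is disjoint → start new block.
9:50 am-10:25 am overlaps/touches 9:20 am-4:20 pm → extend to 9:20 am-4:20 pm.
10:35 am-2:50 pm overlaps/touches 9:20 am-4:20 pm → extend to 9:20 am-4:20 pm.
10:50 am-2:55 pm overlaps/touches 9:20 am-4:20 pm → extend to 9:20 am-4:20 pm.
11:30 am-12:50 pm overlaps/touches 9:20 am-4:20 pm → extend to 9:20 am-4:20 pm.
1:20 pm-4:10 pm overlaps/touches 9:20 am-4:20 pm → extend to 9:20 am-4:20 pm.

4:10 am-8:10 am, 9:20 am-4:20 pm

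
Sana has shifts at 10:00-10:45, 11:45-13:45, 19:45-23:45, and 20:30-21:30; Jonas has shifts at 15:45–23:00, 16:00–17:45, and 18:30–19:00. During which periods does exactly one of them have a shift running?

First set merges to 10:00-10:45, 11:45-13:45, 19:45-23:45.
Second set merges to 15:45-23:00.
Only in the first: 10:00-10:45, 11:45-13:45, 23:00-23:45.
Only in the second: 15:45-19:45.
Together these are the periods covered by exactly one.

10:00-10:45, 11:45-13:45, 15:45-19:45, 23:00-23:45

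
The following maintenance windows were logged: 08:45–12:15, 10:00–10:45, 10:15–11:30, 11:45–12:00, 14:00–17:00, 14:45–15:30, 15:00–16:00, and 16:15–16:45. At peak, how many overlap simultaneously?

3

Sweep endpoints in order; track running count of active intervals.
Peak of 3 reached at 10:15.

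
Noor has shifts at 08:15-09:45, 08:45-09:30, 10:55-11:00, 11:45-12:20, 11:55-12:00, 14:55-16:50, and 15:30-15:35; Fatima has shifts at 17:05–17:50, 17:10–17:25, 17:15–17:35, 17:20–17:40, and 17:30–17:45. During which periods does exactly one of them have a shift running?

A, merged: 08:15–09:45, 10:55–11:00, 11:45–12:20, 14:55–16:50.
B, merged: 17:05–17:50.
A \ B = 08:15–09:45, 10:55–11:00, 11:45–12:20, 14:55–16:50.
B \ A = 17:05–17:50.
Union of the two gives the symmetric difference.

08:15–09:45, 10:55–11:00, 11:45–12:20, 14:55–16:50, 17:05–17:50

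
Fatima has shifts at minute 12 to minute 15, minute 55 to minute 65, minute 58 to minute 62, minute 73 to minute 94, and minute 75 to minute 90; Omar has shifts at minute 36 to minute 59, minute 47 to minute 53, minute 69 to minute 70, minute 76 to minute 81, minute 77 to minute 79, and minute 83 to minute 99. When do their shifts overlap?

A, merged: minute 12 to minute 15, minute 55 to minute 65, minute 73 to minute 94.
B, merged: minute 36 to minute 59, minute 69 to minute 70, minute 76 to minute 81, minute 83 to minute 99.
minute 12 to minute 15 meets no B interval.
minute 55 to minute 65 ∩ B → minute 55 to minute 59.
minute 73 to minute 94 ∩ B → minute 76 to minute 81, minute 83 to minute 94.

minute 55 to minute 59, minute 76 to minute 81, minute 83 to minute 94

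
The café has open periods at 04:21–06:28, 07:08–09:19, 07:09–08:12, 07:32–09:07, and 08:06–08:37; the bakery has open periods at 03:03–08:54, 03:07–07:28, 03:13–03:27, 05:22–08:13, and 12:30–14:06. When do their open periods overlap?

Merge the first list: 04:21–06:28, 07:08–09:19.
Merge the second list: 03:03–08:54, 12:30–14:06.
04:21–06:28 meets the second set on 04:21–06:28.
07:08–09:19 meets the second set on 07:08–08:54.

04:21–06:28, 07:08–08:54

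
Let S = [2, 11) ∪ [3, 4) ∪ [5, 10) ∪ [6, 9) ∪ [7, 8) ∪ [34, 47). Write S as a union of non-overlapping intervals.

[3, 4) overlaps/touches [2, 11) → extend to [2, 11).
[5, 10) overlaps/touches [2, 11) → extend to [2, 11).
[6, 9) overlaps/touches [2, 11) → extend to [2, 11).
[7, 8) overlaps/touches [2, 11) → extend to [2, 11).
[34, 47) is disjoint → start new block.

[2, 11) ∪ [34, 47)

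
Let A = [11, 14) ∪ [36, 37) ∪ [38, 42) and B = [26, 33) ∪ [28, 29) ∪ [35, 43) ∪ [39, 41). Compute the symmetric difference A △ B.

Merge the second list: [26, 33), [35, 43).
Only in the first: [11, 14).
Only in the second: [26, 33), [35, 36), [37, 38), [42, 43).
Together these are the periods covered by exactly one.

[11, 14) ∪ [26, 33) ∪ [35, 36) ∪ [37, 38) ∪ [42, 43)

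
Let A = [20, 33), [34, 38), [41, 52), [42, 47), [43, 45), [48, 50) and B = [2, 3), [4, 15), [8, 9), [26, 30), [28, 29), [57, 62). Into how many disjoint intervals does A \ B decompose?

4

Merge the first list: [20, 33), [34, 38), [41, 52).
Merge the second list: [2, 3), [4, 15), [26, 30), [57, 62).
A \ B = [20, 26), [30, 33), [34, 38), [41, 52).
That is 4 disjoint pieces.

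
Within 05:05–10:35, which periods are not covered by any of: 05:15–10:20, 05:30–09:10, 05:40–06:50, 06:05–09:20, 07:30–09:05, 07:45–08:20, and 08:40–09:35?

05:05-05:15, 10:20-10:35

After merging, the occupied span is 05:15-10:20.
Uncovered inside 05:05-10:35: 05:05-05:15, 10:20-10:35.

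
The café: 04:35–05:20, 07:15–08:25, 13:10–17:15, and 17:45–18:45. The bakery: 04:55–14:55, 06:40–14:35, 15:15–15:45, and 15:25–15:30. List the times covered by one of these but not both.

04:35-04:55, 05:20-07:15, 08:25-13:10, 14:55-15:15, 15:45-17:15, 17:45-18:45

B, merged: 04:55-14:55, 15:15-15:45.
Only in the first: 04:35-04:55, 14:55-15:15, 15:45-17:15, 17:45-18:45.
Only in the second: 05:20-07:15, 08:25-13:10.
Together these are the periods covered by exactly one.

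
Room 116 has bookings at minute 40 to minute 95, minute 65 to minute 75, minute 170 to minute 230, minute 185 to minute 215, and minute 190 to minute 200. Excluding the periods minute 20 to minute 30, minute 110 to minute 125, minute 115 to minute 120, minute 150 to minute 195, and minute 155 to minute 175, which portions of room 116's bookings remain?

Merge the first list: minute 40 to minute 95, minute 170 to minute 230.
Merge the second list: minute 20 to minute 30, minute 110 to minute 125, minute 150 to minute 195.
minute 40 to minute 95 is untouched.
minute 170 to minute 230 with B removed leaves minute 195 to minute 230.

minute 40 to minute 95, minute 195 to minute 230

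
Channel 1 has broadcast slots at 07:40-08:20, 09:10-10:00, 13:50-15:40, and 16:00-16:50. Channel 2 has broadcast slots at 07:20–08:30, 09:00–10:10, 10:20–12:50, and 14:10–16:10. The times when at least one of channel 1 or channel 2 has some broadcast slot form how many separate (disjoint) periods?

A ∪ B = 07:20–08:30, 09:00–10:10, 10:20–12:50, 13:50–16:50.
That is 4 disjoint pieces.

4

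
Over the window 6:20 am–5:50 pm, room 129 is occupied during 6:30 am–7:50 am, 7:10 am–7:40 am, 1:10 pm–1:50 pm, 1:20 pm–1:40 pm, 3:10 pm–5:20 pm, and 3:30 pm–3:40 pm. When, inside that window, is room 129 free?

6:20 am–6:30 am, 7:50 am–1:10 pm, 1:50 pm–3:10 pm, 5:20 pm–5:50 pm

After merging, the occupied span is 6:30 am–7:50 am, 1:10 pm–1:50 pm, 3:10 pm–5:20 pm.
Complement within 6:20 am–5:50 pm: 6:20 am–6:30 am, 7:50 am–1:10 pm, 1:50 pm–3:10 pm, 5:20 pm–5:50 pm.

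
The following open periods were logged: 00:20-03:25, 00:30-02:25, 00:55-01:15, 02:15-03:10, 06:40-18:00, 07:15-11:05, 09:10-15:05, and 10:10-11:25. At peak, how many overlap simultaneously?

Walk the sorted start/end points keeping a running depth.
The depth first hits 4 at 10:10.

4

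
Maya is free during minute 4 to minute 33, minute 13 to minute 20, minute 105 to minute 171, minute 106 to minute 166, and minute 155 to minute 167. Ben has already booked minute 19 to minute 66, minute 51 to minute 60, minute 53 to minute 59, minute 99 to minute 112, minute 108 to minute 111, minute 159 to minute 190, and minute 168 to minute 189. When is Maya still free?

minute 4 to minute 19, minute 112 to minute 159

Merge the first list: minute 4 to minute 33, minute 105 to minute 171.
Merge the second list: minute 19 to minute 66, minute 99 to minute 112, minute 159 to minute 190.
minute 4 to minute 33 with B removed leaves minute 4 to minute 19.
minute 105 to minute 171 with B removed leaves minute 112 to minute 159.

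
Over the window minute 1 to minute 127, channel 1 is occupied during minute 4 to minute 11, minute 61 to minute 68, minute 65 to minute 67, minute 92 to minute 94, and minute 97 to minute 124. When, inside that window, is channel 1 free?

The merged coverage is minute 4 to minute 11, minute 61 to minute 68, minute 92 to minute 94, minute 97 to minute 124.
Uncovered inside minute 1 to minute 127: minute 1 to minute 4, minute 11 to minute 61, minute 68 to minute 92, minute 94 to minute 97, minute 124 to minute 127.

minute 1 to minute 4, minute 11 to minute 61, minute 68 to minute 92, minute 94 to minute 97, minute 124 to minute 127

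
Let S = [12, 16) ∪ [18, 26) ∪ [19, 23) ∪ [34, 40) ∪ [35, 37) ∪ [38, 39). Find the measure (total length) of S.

18

Merged: [12, 16), [18, 26), [34, 40).
Lengths: 4 + 8 + 6 = 18.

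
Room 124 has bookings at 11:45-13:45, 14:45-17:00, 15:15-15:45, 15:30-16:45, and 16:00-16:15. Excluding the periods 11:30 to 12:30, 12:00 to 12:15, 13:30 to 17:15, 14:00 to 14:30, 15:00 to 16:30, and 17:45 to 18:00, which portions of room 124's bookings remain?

A, merged: 11:45-13:45, 14:45-17:00.
B, merged: 11:30-12:30, 13:30-17:15, 17:45-18:00.
11:45-13:45 with B removed leaves 12:30-13:30.
14:45-17:00 lies entirely inside B → drops out.

12:30-13:30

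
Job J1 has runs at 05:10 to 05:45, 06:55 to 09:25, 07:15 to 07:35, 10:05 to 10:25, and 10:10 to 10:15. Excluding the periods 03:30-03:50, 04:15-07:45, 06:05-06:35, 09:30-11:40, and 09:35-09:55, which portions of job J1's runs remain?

A, merged: 05:10–05:45, 06:55–09:25, 10:05–10:25.
B, merged: 03:30–03:50, 04:15–07:45, 09:30–11:40.
05:10–05:45: fully covered by B → removed.
06:55–09:25 minus B → 07:45–09:25.
10:05–10:25: fully covered by B → removed.

07:45–09:25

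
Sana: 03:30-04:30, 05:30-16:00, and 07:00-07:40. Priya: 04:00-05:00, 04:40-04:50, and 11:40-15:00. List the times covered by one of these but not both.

03:30–04:00, 04:30–05:00, 05:30–11:40, 15:00–16:00

A, merged: 03:30–04:30, 05:30–16:00.
B, merged: 04:00–05:00, 11:40–15:00.
Only in the first: 03:30–04:00, 05:30–11:40, 15:00–16:00.
Only in the second: 04:30–05:00.
Together these are the periods covered by exactly one.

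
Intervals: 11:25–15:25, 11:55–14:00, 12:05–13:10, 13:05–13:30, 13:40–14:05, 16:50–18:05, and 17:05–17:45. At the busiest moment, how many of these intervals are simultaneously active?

4

Sweep endpoints in order; track running count of active intervals.
Peak of 4 reached at 13:05.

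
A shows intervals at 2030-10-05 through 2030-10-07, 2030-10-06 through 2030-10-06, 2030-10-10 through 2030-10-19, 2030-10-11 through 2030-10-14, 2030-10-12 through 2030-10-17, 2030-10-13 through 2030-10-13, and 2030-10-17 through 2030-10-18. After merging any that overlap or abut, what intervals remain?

2030-10-06 through 2030-10-06 overlaps/touches 2030-10-05 through 2030-10-07 → extend to 2030-10-05 through 2030-10-07.
2030-10-10 through 2030-10-19 is disjoint → start new block.
2030-10-11 through 2030-10-14 overlaps/touches 2030-10-10 through 2030-10-19 → extend to 2030-10-10 through 2030-10-19.
2030-10-12 through 2030-10-17 overlaps/touches 2030-10-10 through 2030-10-19 → extend to 2030-10-10 through 2030-10-19.
2030-10-13 through 2030-10-13 overlaps/touches 2030-10-10 through 2030-10-19 → extend to 2030-10-10 through 2030-10-19.
2030-10-17 through 2030-10-18 overlaps/touches 2030-10-10 through 2030-10-19 → extend to 2030-10-10 through 2030-10-19.

2030-10-05 through 2030-10-07, 2030-10-10 through 2030-10-19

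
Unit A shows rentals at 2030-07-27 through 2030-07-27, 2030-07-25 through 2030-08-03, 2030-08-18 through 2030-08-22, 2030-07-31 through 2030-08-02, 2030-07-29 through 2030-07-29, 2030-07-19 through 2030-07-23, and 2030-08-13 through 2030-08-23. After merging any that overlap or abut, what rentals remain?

Sort by start: 2030-07-19 through 2030-07-23, 2030-07-25 through 2030-08-03, 2030-07-27 through 2030-07-27, 2030-07-29 through 2030-07-29, 2030-07-31 through 2030-08-02, 2030-08-13 through 2030-08-23, 2030-08-18 through 2030-08-22.
2030-07-25 through 2030-08-03 is disjoint → start new block.
2030-07-27 through 2030-07-27 overlaps/touches 2030-07-25 through 2030-08-03 → extend to 2030-07-25 through 2030-08-03.
2030-07-29 through 2030-07-29 overlaps/touches 2030-07-25 through 2030-08-03 → extend to 2030-07-25 through 2030-08-03.
2030-07-31 through 2030-08-02 overlaps/touches 2030-07-25 through 2030-08-03 → extend to 2030-07-25 through 2030-08-03.
2030-08-13 through 2030-08-23 is disjoint → start new block.
2030-08-18 through 2030-08-22 overlaps/touches 2030-08-13 through 2030-08-23 → extend to 2030-08-13 through 2030-08-23.

2030-07-19 through 2030-07-23, 2030-07-25 through 2030-08-03, 2030-08-13 through 2030-08-23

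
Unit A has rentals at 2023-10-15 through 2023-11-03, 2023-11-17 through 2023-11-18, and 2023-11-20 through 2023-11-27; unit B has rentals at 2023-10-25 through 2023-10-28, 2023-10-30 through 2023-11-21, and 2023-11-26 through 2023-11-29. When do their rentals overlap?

2023-10-25 through 2023-10-28, 2023-10-30 through 2023-11-03, 2023-11-17 through 2023-11-18, 2023-11-20 through 2023-11-21, 2023-11-26 through 2023-11-27

2023-10-15 through 2023-11-03 ∩ B → 2023-10-25 through 2023-10-28, 2023-10-30 through 2023-11-03.
2023-11-17 through 2023-11-18 ∩ B → 2023-11-17 through 2023-11-18.
2023-11-20 through 2023-11-27 ∩ B → 2023-11-20 through 2023-11-21, 2023-11-26 through 2023-11-27.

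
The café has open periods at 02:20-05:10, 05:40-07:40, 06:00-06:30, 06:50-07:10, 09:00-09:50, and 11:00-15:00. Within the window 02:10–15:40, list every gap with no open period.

02:10–02:20, 05:10–05:40, 07:40–09:00, 09:50–11:00, 15:00–15:40

Covered (merged): 02:20–05:10, 05:40–07:40, 09:00–09:50, 11:00–15:00.
Gaps within 02:10–15:40: 02:10–02:20, 05:10–05:40, 07:40–09:00, 09:50–11:00, 15:00–15:40.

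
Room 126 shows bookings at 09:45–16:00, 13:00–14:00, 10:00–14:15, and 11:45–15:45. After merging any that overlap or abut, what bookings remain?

09:45–16:00

Sort by start: 09:45–16:00, 10:00–14:15, 11:45–15:45, 13:00–14:00.
10:00–14:15 overlaps/touches 09:45–16:00 → extend to 09:45–16:00.
11:45–15:45 overlaps/touches 09:45–16:00 → extend to 09:45–16:00.
13:00–14:00 overlaps/touches 09:45–16:00 → extend to 09:45–16:00.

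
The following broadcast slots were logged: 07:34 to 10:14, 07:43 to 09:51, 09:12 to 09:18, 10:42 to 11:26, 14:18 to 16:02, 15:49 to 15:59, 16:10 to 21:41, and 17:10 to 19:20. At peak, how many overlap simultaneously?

3

At 09:12, 3 of the intervals are simultaneously active.
No point has more.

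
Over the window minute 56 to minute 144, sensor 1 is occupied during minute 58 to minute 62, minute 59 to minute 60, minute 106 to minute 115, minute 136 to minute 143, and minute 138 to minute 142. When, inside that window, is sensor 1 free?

After merging, the occupied span is minute 58 to minute 62, minute 106 to minute 115, minute 136 to minute 143.
Complement within minute 56 to minute 144: minute 56 to minute 58, minute 62 to minute 106, minute 115 to minute 136, minute 143 to minute 144.

minute 56 to minute 58, minute 62 to minute 106, minute 115 to minute 136, minute 143 to minute 144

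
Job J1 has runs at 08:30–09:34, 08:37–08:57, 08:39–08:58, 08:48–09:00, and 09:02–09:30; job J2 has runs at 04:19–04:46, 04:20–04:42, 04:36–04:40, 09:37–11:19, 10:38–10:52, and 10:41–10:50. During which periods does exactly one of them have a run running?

04:19–04:46, 08:30–09:34, 09:37–11:19

First set merges to 08:30–09:34.
Second set merges to 04:19–04:46, 09:37–11:19.
A but not B: 08:30–09:34.
B but not A: 04:19–04:46, 09:37–11:19.
Combining gives A △ B.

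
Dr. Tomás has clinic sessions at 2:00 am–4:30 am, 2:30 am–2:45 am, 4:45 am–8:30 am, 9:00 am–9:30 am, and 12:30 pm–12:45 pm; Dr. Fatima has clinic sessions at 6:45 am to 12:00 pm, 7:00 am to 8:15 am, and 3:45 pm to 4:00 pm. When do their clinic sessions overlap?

6:45 am-8:30 am, 9:00 am-9:30 am

First set merges to 2:00 am-4:30 am, 4:45 am-8:30 am, 9:00 am-9:30 am, 12:30 pm-12:45 pm.
Second set merges to 6:45 am-12:00 pm, 3:45 pm-4:00 pm.
2:00 am-4:30 am meets no B interval.
4:45 am-8:30 am ∩ B → 6:45 am-8:30 am.
9:00 am-9:30 am ∩ B → 9:00 am-9:30 am.
12:30 pm-12:45 pm meets no B interval.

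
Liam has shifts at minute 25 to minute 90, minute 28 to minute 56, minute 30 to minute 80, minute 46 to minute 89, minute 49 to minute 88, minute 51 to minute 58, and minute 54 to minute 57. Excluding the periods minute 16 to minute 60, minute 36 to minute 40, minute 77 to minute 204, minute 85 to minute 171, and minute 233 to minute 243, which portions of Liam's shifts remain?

Merge the first list: minute 25 to minute 90.
Merge the second list: minute 16 to minute 60, minute 77 to minute 204, minute 233 to minute 243.
minute 25 to minute 90 with B removed leaves minute 60 to minute 77.

minute 60 to minute 77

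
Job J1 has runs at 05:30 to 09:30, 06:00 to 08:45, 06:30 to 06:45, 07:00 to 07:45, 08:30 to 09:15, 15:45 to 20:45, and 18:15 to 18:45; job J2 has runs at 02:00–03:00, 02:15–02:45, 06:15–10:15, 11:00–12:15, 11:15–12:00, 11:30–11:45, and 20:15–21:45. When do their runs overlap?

First set merges to 05:30-09:30, 15:45-20:45.
Second set merges to 02:00-03:00, 06:15-10:15, 11:00-12:15, 20:15-21:45.
05:30-09:30 ∩ B → 06:15-09:30.
15:45-20:45 ∩ B → 20:15-20:45.

06:15-09:30, 20:15-20:45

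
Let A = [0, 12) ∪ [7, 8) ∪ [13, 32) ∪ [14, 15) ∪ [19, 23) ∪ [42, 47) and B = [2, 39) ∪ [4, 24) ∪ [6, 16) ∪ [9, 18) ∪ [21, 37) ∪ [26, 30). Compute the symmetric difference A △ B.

[0, 2) ∪ [12, 13) ∪ [32, 39) ∪ [42, 47)

A, merged: [0, 12), [13, 32), [42, 47).
B, merged: [2, 39).
A but not B: [0, 2), [42, 47).
B but not A: [12, 13), [32, 39).
Combining gives A △ B.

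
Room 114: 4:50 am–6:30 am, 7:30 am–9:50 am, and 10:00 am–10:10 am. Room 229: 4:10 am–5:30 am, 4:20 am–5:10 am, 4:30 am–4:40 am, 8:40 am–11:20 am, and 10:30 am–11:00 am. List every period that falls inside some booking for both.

4:50 am–5:30 am, 8:40 am–9:50 am, 10:00 am–10:10 am

Second set merges to 4:10 am–5:30 am, 8:40 am–11:20 am.
4:50 am–6:30 am ∩ B → 4:50 am–5:30 am.
7:30 am–9:50 am ∩ B → 8:40 am–9:50 am.
10:00 am–10:10 am ∩ B → 10:00 am–10:10 am.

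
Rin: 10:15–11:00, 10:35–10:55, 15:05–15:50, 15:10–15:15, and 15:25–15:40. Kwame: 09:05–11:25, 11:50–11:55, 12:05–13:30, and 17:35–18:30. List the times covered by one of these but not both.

First set merges to 10:15-11:00, 15:05-15:50.
A but not B: 15:05-15:50.
B but not A: 09:05-10:15, 11:00-11:25, 11:50-11:55, 12:05-13:30, 17:35-18:30.
Combining gives A △ B.

09:05-10:15, 11:00-11:25, 11:50-11:55, 12:05-13:30, 15:05-15:50, 17:35-18:30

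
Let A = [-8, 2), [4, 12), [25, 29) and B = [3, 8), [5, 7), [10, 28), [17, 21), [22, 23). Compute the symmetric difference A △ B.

[-8, 2) ∪ [3, 4) ∪ [8, 10) ∪ [12, 25) ∪ [28, 29)

Merge the second list: [3, 8), [10, 28).
A but not B: [-8, 2), [8, 10), [28, 29).
B but not A: [3, 4), [12, 25).
Combining gives A △ B.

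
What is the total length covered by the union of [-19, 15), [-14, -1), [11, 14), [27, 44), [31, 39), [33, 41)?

51

Merged: [-19, 15), [27, 44).
Lengths: 34 + 17 = 51.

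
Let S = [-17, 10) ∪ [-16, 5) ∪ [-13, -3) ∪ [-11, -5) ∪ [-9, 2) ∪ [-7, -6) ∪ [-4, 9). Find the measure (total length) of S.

Merged: [-17, 10).
Length: 27.

27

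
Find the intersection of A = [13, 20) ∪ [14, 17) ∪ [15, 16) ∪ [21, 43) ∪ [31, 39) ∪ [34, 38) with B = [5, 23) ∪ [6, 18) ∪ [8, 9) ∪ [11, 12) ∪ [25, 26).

A, merged: [13, 20), [21, 43).
B, merged: [5, 23), [25, 26).
[13, 20) overlaps B on [13, 20).
[21, 43) overlaps B on [21, 23), [25, 26).

[13, 20) ∪ [21, 23) ∪ [25, 26)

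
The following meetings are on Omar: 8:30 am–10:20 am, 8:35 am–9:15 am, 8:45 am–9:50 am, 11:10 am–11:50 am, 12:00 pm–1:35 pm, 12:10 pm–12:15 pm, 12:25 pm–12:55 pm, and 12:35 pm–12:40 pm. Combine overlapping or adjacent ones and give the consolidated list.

8:35 am–9:15 am overlaps/touches 8:30 am–10:20 am → extend to 8:30 am–10:20 am.
8:45 am–9:50 am overlaps/touches 8:30 am–10:20 am → extend to 8:30 am–10:20 am.
11:10 am–11:50 am is disjoint → start new block.
12:00 pm–1:35 pm is disjoint → start new block.
12:10 pm–12:15 pm overlaps/touches 12:00 pm–1:35 pm → extend to 12:00 pm–1:35 pm.
12:25 pm–12:55 pm overlaps/touches 12:00 pm–1:35 pm → extend to 12:00 pm–1:35 pm.
12:35 pm–12:40 pm overlaps/touches 12:00 pm–1:35 pm → extend to 12:00 pm–1:35 pm.

8:30 am–10:20 am, 11:10 am–11:50 am, 12:00 pm–1:35 pm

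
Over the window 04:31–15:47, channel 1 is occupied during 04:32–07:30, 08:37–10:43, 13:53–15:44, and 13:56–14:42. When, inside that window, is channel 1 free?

04:31–04:32, 07:30–08:37, 10:43–13:53, 15:44–15:47

After merging, the occupied span is 04:32–07:30, 08:37–10:43, 13:53–15:44.
Complement within 04:31–15:47: 04:31–04:32, 07:30–08:37, 10:43–13:53, 15:44–15:47.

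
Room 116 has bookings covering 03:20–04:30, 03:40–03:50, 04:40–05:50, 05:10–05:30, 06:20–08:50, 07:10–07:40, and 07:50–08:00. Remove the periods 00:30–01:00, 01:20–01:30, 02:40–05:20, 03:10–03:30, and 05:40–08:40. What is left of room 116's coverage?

A, merged: 03:20–04:30, 04:40–05:50, 06:20–08:50.
B, merged: 00:30–01:00, 01:20–01:30, 02:40–05:20, 05:40–08:40.
03:20–04:30: fully covered by B → removed.
04:40–05:50 minus B → 05:20–05:40.
06:20–08:50 minus B → 08:40–08:50.

05:20–05:40, 08:40–08:50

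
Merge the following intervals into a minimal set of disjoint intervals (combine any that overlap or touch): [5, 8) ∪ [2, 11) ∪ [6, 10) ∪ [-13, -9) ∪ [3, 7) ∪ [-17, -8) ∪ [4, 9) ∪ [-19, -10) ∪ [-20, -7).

Sort by start: [-20, -7), [-19, -10), [-17, -8), [-13, -9), [2, 11), [3, 7), [4, 9), [5, 8), [6, 10).
[-19, -10) overlaps/touches [-20, -7) → extend to [-20, -7).
[-17, -8) overlaps/touches [-20, -7) → extend to [-20, -7).
[-13, -9) overlaps/touches [-20, -7) → extend to [-20, -7).
[2, 11) is disjoint → start new block.
[3, 7) overlaps/touches [2, 11) → extend to [2, 11).
[4, 9) overlaps/touches [2, 11) → extend to [2, 11).
[5, 8) overlaps/touches [2, 11) → extend to [2, 11).
[6, 10) overlaps/touches [2, 11) → extend to [2, 11).

[-20, -7) ∪ [2, 11)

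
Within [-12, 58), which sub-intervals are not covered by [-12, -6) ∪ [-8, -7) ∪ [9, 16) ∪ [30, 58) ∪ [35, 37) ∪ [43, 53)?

[-6, 9) ∪ [16, 30)

After merging, the occupied span is [-12, -6), [9, 16), [30, 58).
Complement within [-12, 58): [-6, 9), [16, 30).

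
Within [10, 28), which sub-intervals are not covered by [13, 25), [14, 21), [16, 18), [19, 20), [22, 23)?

[10, 13) ∪ [25, 28)

Covered (merged): [13, 25).
Uncovered inside [10, 28): [10, 13), [25, 28).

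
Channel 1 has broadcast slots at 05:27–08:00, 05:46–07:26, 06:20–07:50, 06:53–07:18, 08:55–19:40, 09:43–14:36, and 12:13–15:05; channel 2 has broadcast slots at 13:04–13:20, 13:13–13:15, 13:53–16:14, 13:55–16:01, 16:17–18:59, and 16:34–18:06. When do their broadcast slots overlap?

First set merges to 05:27-08:00, 08:55-19:40.
Second set merges to 13:04-13:20, 13:53-16:14, 16:17-18:59.
05:27-08:00 meets no B interval.
08:55-19:40 ∩ B → 13:04-13:20, 13:53-16:14, 16:17-18:59.

13:04-13:20, 13:53-16:14, 16:17-18:59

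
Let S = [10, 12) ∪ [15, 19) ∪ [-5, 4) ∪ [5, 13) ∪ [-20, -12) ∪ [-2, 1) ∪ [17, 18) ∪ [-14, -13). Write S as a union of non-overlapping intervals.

[-20, -12) ∪ [-5, 4) ∪ [5, 13) ∪ [15, 19)

Sort by start: [-20, -12), [-14, -13), [-5, 4), [-2, 1), [5, 13), [10, 12), [15, 19), [17, 18).
[-14, -13) overlaps/touches [-20, -12) → extend to [-20, -12).
[-5, 4) is disjoint → start new block.
[-2, 1) overlaps/touches [-5, 4) → extend to [-5, 4).
[5, 13) is disjoint → start new block.
[10, 12) overlaps/touches [5, 13) → extend to [5, 13).
[15, 19) is disjoint → start new block.
[17, 18) overlaps/touches [15, 19) → extend to [15, 19).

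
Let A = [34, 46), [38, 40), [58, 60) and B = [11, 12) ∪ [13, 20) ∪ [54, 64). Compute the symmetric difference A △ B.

[11, 12) ∪ [13, 20) ∪ [34, 46) ∪ [54, 58) ∪ [60, 64)

A, merged: [34, 46), [58, 60).
A but not B: [34, 46).
B but not A: [11, 12), [13, 20), [54, 58), [60, 64).
Combining gives A △ B.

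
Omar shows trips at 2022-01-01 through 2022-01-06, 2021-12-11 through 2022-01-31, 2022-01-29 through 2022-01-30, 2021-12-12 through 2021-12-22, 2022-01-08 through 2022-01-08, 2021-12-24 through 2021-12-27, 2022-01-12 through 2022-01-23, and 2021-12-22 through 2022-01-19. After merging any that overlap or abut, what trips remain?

2021-12-11 through 2022-01-31

Sort by start: 2021-12-11 through 2022-01-31, 2021-12-12 through 2021-12-22, 2021-12-22 through 2022-01-19, 2021-12-24 through 2021-12-27, 2022-01-01 through 2022-01-06, 2022-01-08 through 2022-01-08, 2022-01-12 through 2022-01-23, 2022-01-29 through 2022-01-30.
2021-12-12 through 2021-12-22 overlaps/touches 2021-12-11 through 2022-01-31 → extend to 2021-12-11 through 2022-01-31.
2021-12-22 through 2022-01-19 overlaps/touches 2021-12-11 through 2022-01-31 → extend to 2021-12-11 through 2022-01-31.
2021-12-24 through 2021-12-27 overlaps/touches 2021-12-11 through 2022-01-31 → extend to 2021-12-11 through 2022-01-31.
2022-01-01 through 2022-01-06 overlaps/touches 2021-12-11 through 2022-01-31 → extend to 2021-12-11 through 2022-01-31.
2022-01-08 through 2022-01-08 overlaps/touches 2021-12-11 through 2022-01-31 → extend to 2021-12-11 through 2022-01-31.
2022-01-12 through 2022-01-23 overlaps/touches 2021-12-11 through 2022-01-31 → extend to 2021-12-11 through 2022-01-31.
2022-01-29 through 2022-01-30 overlaps/touches 2021-12-11 through 2022-01-31 → extend to 2021-12-11 through 2022-01-31.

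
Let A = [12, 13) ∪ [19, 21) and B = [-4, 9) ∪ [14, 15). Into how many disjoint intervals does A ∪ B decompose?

4

A ∪ B = [-4, 9), [12, 13), [14, 15), [19, 21).
That is 4 disjoint pieces.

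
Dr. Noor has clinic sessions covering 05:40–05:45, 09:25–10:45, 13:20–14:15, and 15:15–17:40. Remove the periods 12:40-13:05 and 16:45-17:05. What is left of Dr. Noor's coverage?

05:40-05:45, 09:25-10:45, 13:20-14:15, 15:15-16:45, 17:05-17:40

05:40-05:45: nothing removed.
09:25-10:45: nothing removed.
13:20-14:15: nothing removed.
15:15-17:40 \ B = 15:15-16:45, 17:05-17:40.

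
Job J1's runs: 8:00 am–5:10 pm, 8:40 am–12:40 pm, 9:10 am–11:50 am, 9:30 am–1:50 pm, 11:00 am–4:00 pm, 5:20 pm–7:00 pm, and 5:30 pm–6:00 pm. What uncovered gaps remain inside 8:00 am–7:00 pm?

After merging, the occupied span is 8:00 am-5:10 pm, 5:20 pm-7:00 pm.
Complement within 8:00 am-7:00 pm: 5:10 pm-5:20 pm.

5:10 pm-5:20 pm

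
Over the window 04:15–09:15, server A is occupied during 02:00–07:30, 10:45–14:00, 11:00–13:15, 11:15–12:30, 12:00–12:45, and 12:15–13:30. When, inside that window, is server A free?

After merging, the occupied span is 02:00–07:30, 10:45–14:00.
Complement within 04:15–09:15: 07:30–09:15.

07:30–09:15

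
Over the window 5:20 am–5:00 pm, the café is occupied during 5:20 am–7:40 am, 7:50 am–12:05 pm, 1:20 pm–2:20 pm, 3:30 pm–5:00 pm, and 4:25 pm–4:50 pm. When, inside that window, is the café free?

7:40 am–7:50 am, 12:05 pm–1:20 pm, 2:20 pm–3:30 pm

After merging, the occupied span is 5:20 am–7:40 am, 7:50 am–12:05 pm, 1:20 pm–2:20 pm, 3:30 pm–5:00 pm.
Gaps within 5:20 am–5:00 pm: 7:40 am–7:50 am, 12:05 pm–1:20 pm, 2:20 pm–3:30 pm.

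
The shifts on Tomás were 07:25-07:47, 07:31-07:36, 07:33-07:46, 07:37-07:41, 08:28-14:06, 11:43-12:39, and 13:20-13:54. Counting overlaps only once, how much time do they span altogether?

Merged: 07:25–07:47, 08:28–14:06.
Lengths: 22 min + 5 h 38 min = 6 h.

6 h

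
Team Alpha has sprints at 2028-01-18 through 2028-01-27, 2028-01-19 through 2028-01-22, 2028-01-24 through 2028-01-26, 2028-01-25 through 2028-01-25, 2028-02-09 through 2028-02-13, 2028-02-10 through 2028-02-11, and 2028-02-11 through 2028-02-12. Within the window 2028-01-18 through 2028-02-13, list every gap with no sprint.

The merged coverage is 2028-01-18 through 2028-01-27, 2028-02-09 through 2028-02-13.
Gaps within 2028-01-18 through 2028-02-13: 2028-01-28 through 2028-02-08.

2028-01-28 through 2028-02-08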